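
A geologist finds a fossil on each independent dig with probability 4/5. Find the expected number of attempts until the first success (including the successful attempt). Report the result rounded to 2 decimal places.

For a geometric distribution, E[trials] = 1/p = 1/(4/5) = 5/4.
≈ 1.25

1.25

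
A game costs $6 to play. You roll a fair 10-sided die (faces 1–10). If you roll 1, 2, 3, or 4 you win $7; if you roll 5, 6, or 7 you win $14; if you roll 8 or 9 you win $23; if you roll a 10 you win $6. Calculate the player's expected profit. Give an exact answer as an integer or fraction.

31/5 dollars

E[payout] = (1/10)·6 + (2/5)·7 + (3/10)·14 + (1/5)·23 = 61/5
Expected profit = 61/5 − 6 = 31/5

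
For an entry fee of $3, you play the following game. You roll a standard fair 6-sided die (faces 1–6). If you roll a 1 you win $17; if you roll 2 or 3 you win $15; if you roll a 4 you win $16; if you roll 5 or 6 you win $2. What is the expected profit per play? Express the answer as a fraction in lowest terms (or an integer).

49/6 dollars

E[payout] = (1/3)·2 + (1/3)·15 + (1/6)·16 + (1/6)·17 = 67/6
Expected profit = 67/6 − 3 = 49/6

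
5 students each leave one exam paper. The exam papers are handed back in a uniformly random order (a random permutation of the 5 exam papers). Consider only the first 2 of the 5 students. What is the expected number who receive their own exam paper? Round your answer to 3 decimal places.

0.400

Let Xᵢ = 1 if person i gets their own exam paper. For each i, P(Xᵢ=1) = 1/5.
By linearity of expectation, E[X₁+…+X_2] = 2·(1/5) = 2/5.
≈ 0.400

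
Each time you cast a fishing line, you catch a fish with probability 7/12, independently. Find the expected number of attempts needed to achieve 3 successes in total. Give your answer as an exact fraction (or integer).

36/7

By linearity (sum of 3 independent geometric waits), E[trials] = 3/p = 3/(7/12) = 36/7.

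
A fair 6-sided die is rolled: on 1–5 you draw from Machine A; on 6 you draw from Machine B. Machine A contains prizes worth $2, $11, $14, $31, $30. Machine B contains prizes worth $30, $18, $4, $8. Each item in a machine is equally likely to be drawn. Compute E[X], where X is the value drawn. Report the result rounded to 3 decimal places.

$17.167

E[X | Machine A] = (2 + 11 + 14 + 31 + 30)/5 = 88/5
E[X | Machine B] = (30 + 18 + 4 + 8)/4 = 15
E[X] = (5/6)·88/5 + (1/6)·15 = 103/6 ≈ 17.167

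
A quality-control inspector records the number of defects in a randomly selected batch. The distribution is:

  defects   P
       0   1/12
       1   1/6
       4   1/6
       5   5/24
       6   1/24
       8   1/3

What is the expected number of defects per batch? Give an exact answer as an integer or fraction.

E[X] = (1/12)·0 + (1/6)·1 + (1/6)·4 + (5/24)·5 + (1/24)·6 + (1/3)·8
     = 115/24

115/24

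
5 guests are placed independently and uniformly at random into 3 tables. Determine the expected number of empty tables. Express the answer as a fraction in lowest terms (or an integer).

Let Xⱼ=1 if table j is empty. P(Xⱼ=1) = ((3-1)/3)^5 = 32/243.
By linearity, E[#empty] = 3·32/243 = 32/81.

32/81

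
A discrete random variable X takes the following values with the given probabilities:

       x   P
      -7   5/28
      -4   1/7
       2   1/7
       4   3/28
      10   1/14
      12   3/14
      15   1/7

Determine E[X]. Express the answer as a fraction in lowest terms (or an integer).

121/28

E[X] = (5/28)·(-7) + (1/7)·(-4) + (1/7)·2 + (3/28)·4 + (1/14)·10 + (3/14)·12 + (1/7)·15
     = 121/28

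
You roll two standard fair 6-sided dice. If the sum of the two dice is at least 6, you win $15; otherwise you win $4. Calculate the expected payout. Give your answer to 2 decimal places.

E[payout] = (5/18)·4 + (13/18)·15 = 215/18
≈ $11.94

$11.94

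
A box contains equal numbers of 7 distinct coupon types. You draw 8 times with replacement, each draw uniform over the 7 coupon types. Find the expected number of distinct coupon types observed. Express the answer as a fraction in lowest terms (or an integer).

4085185/823543

Let Xⱼ=1 if type j appears at least once. P(Xⱼ=1) = 1 − ((7−1)/7)^8 = 4085185/5764801.
E[#distinct] = 7·4085185/5764801 = 4085185/823543.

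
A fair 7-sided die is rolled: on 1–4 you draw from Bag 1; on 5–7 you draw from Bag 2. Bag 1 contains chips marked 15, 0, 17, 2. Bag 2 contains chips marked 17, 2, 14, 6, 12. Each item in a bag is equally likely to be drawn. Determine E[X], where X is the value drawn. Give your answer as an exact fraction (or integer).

323/35

E[X | Bag 1] = (15 + 0 + 17 + 2)/4 = 17/2
E[X | Bag 2] = (17 + 2 + 14 + 6 + 12)/5 = 51/5
E[X] = (4/7)·17/2 + (3/7)·51/5 = 323/35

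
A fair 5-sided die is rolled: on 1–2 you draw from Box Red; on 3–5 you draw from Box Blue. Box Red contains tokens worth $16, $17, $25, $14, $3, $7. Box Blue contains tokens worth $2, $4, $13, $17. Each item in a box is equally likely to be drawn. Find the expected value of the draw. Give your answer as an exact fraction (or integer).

163/15 dollars

E[X | Box Red] = (16 + 17 + 25 + 14 + 3 + 7)/6 = 41/3
E[X | Box Blue] = (2 + 4 + 13 + 17)/4 = 9
E[X] = (2/5)·41/3 + (3/5)·9 = 163/15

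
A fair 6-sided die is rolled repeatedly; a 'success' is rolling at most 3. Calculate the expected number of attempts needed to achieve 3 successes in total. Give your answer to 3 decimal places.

6.000

By linearity (sum of 3 independent geometric waits), E[trials] = 3/p = 3/(1/2) = 6.
≈ 6.000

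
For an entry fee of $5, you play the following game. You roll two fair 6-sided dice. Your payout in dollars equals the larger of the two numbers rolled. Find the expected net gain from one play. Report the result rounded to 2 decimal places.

Distribution of the larger of the two numbers rolled: 1 w.p. 1/36, 2 w.p. 1/12, 3 w.p. 5/36, 4 w.p. 7/36, 5 w.p. 1/4, 6 w.p. 11/36
E[payout] = (1/36)·1 + (1/12)·2 + (5/36)·3 + (7/36)·4 + (1/4)·5 + (11/36)·6 = 161/36
Expected profit = 161/36 − 5 = -19/36 ≈ -$0.53

-$0.53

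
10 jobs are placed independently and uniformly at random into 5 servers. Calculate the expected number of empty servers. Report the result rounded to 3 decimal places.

Let Xⱼ=1 if server j is empty. P(Xⱼ=1) = ((5-1)/5)^10 = 1048576/9765625.
By linearity, E[#empty] = 5·1048576/9765625 = 1048576/1953125.
≈ 0.537

0.537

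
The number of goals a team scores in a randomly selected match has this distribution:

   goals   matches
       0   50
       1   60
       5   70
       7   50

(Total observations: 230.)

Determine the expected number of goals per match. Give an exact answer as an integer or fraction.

76/23

Total = 230, so P(goals=0) = 50/230, etc.
E[X] = (5/23)·0 + (6/23)·1 + (7/23)·5 + (5/23)·7
     = 76/23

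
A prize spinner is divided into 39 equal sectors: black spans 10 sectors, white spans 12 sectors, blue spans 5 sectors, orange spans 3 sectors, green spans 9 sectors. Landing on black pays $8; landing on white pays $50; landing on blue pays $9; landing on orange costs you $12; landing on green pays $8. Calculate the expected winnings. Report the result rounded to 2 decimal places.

$19.51

E[payout] = (10/39)·8 + (12/39)·50 + (5/39)·9 + (3/39)·(-12) + (9/39)·8 = 761/39
≈ $19.51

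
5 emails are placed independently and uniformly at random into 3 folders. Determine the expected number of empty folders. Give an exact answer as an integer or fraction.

32/81

Let Xⱼ=1 if folder j is empty. P(Xⱼ=1) = ((3-1)/3)^5 = 32/243.
By linearity, E[#empty] = 3·32/243 = 32/81.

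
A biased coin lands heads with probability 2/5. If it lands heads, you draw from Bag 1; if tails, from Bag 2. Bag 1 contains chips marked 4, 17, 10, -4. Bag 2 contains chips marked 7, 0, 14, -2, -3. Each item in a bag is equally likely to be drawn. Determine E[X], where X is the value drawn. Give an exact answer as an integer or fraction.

E[X | Bag 1] = (4 + 17 + 10 − 4)/4 = 27/4
E[X | Bag 2] = (7 + 0 + 14 − 2 − 3)/5 = 16/5
E[X] = (2/5)·27/4 + (3/5)·16/5 = 231/50

231/50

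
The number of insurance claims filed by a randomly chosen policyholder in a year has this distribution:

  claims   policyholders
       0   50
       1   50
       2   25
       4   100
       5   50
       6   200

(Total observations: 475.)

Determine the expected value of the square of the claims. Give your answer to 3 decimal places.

Total = 475, so P(claims=0) = 50/475, etc.
E[X²] = (2/19)·0 + (2/19)·1 + (1/19)·4 + (4/19)·16 + (2/19)·25 + (8/19)·36
     = 408/19 ≈ 21.474

21.474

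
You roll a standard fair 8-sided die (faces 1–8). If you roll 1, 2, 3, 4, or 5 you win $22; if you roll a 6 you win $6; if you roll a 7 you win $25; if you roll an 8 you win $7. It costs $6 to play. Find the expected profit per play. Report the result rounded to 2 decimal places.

E[payout] = (1/8)·6 + (1/8)·7 + (5/8)·22 + (1/8)·25 = 37/2
Expected profit = 37/2 − 6 = 25/2 ≈ $12.50

$12.50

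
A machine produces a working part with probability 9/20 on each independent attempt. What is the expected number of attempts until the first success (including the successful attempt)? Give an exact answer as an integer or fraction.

For a geometric distribution, E[trials] = 1/p = 1/(9/20) = 20/9.

20/9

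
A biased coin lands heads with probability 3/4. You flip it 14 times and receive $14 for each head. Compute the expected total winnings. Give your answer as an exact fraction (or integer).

E[#heads] = 14·3/4 = 21/2 (linearity over flips).
E[winnings] = 14·21/2 = 147.

$147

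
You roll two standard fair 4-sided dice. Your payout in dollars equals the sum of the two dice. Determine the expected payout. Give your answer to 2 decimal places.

Distribution of the sum of the two dice: 2 w.p. 1/16, 3 w.p. 1/8, 4 w.p. 3/16, 5 w.p. 1/4, 6 w.p. 3/16, 7 w.p. 1/8, …
E[payout] = (1/16)·2 + (1/8)·3 + (3/16)·4 + (1/4)·5 + (3/16)·6 + (1/8)·7 + (1/16)·8 = 5
≈ $5.00

$5.00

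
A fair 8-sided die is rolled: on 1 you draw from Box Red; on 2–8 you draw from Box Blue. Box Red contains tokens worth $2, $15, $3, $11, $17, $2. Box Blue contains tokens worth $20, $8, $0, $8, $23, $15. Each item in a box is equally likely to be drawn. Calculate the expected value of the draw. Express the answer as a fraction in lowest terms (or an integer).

71/6 dollars

E[X | Box Red] = (2 + 15 + 3 + 11 + 17 + 2)/6 = 25/3
E[X | Box Blue] = (20 + 8 + 0 + 8 + 23 + 15)/6 = 37/3
E[X] = (1/8)·25/3 + (7/8)·37/3 = 71/6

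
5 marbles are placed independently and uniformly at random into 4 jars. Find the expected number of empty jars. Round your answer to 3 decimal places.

Let Xⱼ=1 if jar j is empty. P(Xⱼ=1) = ((4-1)/4)^5 = 243/1024.
By linearity, E[#empty] = 4·243/1024 = 243/256.
≈ 0.949

0.949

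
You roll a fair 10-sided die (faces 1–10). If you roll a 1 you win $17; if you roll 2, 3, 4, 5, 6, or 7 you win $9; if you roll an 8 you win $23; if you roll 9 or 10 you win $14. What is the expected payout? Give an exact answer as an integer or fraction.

61/5 dollars

E[payout] = (3/5)·9 + (1/5)·14 + (1/10)·17 + (1/10)·23 = 61/5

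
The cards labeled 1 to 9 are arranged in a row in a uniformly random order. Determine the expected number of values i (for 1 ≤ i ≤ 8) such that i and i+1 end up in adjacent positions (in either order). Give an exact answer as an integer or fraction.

16/9

For each i ∈ {1,…,8}, let Xᵢ = 1 if i and i+1 are adjacent. P(Xᵢ=1) = 2·(9−1)!/9! = 2/9.
By linearity, E[ΣXᵢ] = (8)·(2/9) = 16/9.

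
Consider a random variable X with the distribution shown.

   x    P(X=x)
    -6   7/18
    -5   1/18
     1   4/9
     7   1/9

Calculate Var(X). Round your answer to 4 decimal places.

E[X] = (7/18)·(-6) + (1/18)·(-5) + (4/9)·1 + (1/9)·7 = -25/18
E[X²] = (7/18)·36 + (1/18)·25 + (4/9)·1 + (1/9)·49 = 383/18
Var(X) = 383/18 − (-25/18)² = 6269/324 ≈ 19.3488

19.3488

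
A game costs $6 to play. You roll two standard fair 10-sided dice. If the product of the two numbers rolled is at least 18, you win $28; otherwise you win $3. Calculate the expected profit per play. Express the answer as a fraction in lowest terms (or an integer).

E[payout] = (19/50)·3 + (31/50)·28 = 37/2
Expected profit = 37/2 − 6 = 25/2

25/2 dollars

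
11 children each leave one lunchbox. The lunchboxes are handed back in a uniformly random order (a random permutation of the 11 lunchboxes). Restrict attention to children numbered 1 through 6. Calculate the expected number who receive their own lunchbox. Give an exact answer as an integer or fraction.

Let Xᵢ = 1 if person i gets their own lunchbox. For each i, P(Xᵢ=1) = 1/11.
By linearity of expectation, E[X₁+…+X_6] = 6·(1/11) = 6/11.

6/11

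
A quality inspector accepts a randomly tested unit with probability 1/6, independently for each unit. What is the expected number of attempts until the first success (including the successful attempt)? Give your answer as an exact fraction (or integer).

6

For a geometric distribution, E[trials] = 1/p = 1/(1/6) = 6.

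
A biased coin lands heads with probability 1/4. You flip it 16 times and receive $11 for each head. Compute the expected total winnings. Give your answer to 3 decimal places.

E[#heads] = 16·1/4 = 4 (linearity over flips).
E[winnings] = 11·4 = 44.
≈ 44.000

$44.000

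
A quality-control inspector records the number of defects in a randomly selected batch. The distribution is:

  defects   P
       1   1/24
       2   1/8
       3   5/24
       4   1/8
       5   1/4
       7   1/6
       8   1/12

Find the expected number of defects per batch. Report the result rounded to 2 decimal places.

4.50

E[X] = (1/24)·1 + (1/8)·2 + (5/24)·3 + (1/8)·4 + (1/4)·5 + (1/6)·7 + (1/12)·8
     = 9/2 ≈ 4.50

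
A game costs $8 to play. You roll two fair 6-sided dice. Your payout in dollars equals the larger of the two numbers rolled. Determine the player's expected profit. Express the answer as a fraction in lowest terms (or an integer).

Distribution of the larger of the two numbers rolled: 1 w.p. 1/36, 2 w.p. 1/12, 3 w.p. 5/36, 4 w.p. 7/36, 5 w.p. 1/4, 6 w.p. 11/36
E[payout] = (1/36)·1 + (1/12)·2 + (5/36)·3 + (7/36)·4 + (1/4)·5 + (11/36)·6 = 161/36
Expected profit = 161/36 − 8 = -127/36

-127/36 dollars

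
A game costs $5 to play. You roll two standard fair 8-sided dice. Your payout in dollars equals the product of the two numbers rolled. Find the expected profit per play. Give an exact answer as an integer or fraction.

Distribution of the product of the two numbers rolled: 1 w.p. 1/64, 2 w.p. 1/32, 3 w.p. 1/32, 4 w.p. 3/64, 5 w.p. 1/32, 6 w.p. 1/16, …
E[payout] = (1/64)·1 + (1/32)·2 + (1/32)·3 + (3/64)·4 + (1/32)·5 + (1/16)·6 + (1/32)·7 + (1/16)·8 + (1/64)·9 + (1/32)·10 + (1/16)·12 + (1/32)·14 + (1/32)·15 + (3/64)·16 + (1/32)·18 + (1/32)·20 + (1/32)·21 + (1/16)·24 + (1/64)·25 + (1/32)·28 + (1/32)·30 + (1/32)·32 + (1/32)·35 + (1/64)·36 + (1/32)·40 + (1/32)·42 + (1/32)·48 + (1/64)·49 + (1/32)·56 + (1/64)·64 = 81/4
Expected profit = 81/4 − 5 = 61/4

61/4 dollars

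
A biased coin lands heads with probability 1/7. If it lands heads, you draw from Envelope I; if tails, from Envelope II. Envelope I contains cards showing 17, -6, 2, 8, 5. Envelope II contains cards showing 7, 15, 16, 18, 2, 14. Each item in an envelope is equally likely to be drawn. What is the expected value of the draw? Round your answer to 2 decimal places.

E[X | Envelope I] = (17 − 6 + 2 + 8 + 5)/5 = 26/5
E[X | Envelope II] = (7 + 15 + 16 + 18 + 2 + 14)/6 = 12
E[X] = (1/7)·26/5 + (6/7)·12 = 386/35 ≈ 11.03

11.03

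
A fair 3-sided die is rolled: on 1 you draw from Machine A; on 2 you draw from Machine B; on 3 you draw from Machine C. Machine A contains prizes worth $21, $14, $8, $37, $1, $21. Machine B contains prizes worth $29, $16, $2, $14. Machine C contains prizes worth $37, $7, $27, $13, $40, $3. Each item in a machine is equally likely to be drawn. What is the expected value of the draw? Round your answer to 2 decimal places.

$17.81

E[X | Machine A] = (21 + 14 + 8 + 37 + 1 + 21)/6 = 17
E[X | Machine B] = (29 + 16 + 2 + 14)/4 = 61/4
E[X | Machine C] = (37 + 7 + 27 + 13 + 40 + 3)/6 = 127/6
E[X] = (1/3)·17 + (1/3)·61/4 + (1/3)·127/6 = 641/36 ≈ 17.81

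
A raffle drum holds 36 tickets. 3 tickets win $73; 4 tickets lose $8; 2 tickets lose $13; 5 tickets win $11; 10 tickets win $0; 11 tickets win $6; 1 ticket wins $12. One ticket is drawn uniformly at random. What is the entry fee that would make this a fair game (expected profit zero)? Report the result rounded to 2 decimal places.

$8.17

E[payout] = (3/36)·73 + (4/36)·(-8) + (2/36)·(-13) + (5/36)·11 + (10/36)·0 + (11/36)·6 + (1/36)·12 = 49/6
Fair fee = E[payout] = 49/6 ≈ $8.17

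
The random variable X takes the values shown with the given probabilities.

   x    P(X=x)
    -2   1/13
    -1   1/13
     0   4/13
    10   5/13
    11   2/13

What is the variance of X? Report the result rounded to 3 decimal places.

E[X] = (1/13)·(-2) + (1/13)·(-1) + (4/13)·0 + (5/13)·10 + (2/13)·11 = 69/13
E[X²] = (1/13)·4 + (1/13)·1 + (4/13)·0 + (5/13)·100 + (2/13)·121 = 747/13
Var(X) = 747/13 − (69/13)² = 4950/169 ≈ 29.290

29.290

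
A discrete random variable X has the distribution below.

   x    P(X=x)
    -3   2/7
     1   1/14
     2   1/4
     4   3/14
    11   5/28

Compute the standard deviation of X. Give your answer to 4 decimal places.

E[X] = 71/28, E[X²] = 803/28
Var(X) = E[X²] − (E[X])² = 803/28 − 5041/784 = 17443/784
SD(X) = √(17443/784) ≈ 4.7169

4.7169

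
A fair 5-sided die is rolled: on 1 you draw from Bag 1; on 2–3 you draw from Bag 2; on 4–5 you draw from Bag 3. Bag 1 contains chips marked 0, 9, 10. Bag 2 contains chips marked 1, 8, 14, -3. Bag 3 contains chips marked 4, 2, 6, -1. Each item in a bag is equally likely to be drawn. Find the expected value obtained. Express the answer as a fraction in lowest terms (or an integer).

131/30

E[X | Bag 1] = (0 + 9 + 10)/3 = 19/3
E[X | Bag 2] = (1 + 8 + 14 − 3)/4 = 5
E[X | Bag 3] = (4 + 2 + 6 − 1)/4 = 11/4
E[X] = (1/5)·19/3 + (2/5)·5 + (2/5)·11/4 = 131/30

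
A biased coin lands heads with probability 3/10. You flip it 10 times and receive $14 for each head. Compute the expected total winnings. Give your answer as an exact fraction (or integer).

E[#heads] = 10·3/10 = 3 (linearity over flips).
E[winnings] = 14·3 = 42.

$42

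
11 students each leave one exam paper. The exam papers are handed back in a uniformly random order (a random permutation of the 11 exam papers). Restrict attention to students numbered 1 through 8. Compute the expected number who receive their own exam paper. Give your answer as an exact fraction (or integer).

8/11

Let Xᵢ = 1 if person i gets their own exam paper. For each i, P(Xᵢ=1) = 1/11.
By linearity of expectation, E[X₁+…+X_8] = 8·(1/11) = 8/11.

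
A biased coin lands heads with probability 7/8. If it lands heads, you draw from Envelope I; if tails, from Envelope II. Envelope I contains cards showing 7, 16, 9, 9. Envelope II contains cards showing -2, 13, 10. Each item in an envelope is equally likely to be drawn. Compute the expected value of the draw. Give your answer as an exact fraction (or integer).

315/32

E[X | Envelope I] = (7 + 16 + 9 + 9)/4 = 41/4
E[X | Envelope II] = (-2 + 13 + 10)/3 = 7
E[X] = (7/8)·41/4 + (1/8)·7 = 315/32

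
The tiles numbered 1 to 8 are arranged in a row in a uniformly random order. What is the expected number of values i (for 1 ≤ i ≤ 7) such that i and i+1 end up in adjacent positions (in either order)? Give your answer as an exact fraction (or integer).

For each i ∈ {1,…,7}, let Xᵢ = 1 if i and i+1 are adjacent. P(Xᵢ=1) = 2·(8−1)!/8! = 2/8.
By linearity, E[ΣXᵢ] = (7)·(2/8) = 7/4.

7/4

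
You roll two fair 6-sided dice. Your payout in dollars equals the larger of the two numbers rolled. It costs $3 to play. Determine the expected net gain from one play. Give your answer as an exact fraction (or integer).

53/36 dollars

Distribution of the larger of the two numbers rolled: 1 w.p. 1/36, 2 w.p. 1/12, 3 w.p. 5/36, 4 w.p. 7/36, 5 w.p. 1/4, 6 w.p. 11/36
E[payout] = (1/36)·1 + (1/12)·2 + (5/36)·3 + (7/36)·4 + (1/4)·5 + (11/36)·6 = 161/36
Expected profit = 161/36 − 3 = 53/36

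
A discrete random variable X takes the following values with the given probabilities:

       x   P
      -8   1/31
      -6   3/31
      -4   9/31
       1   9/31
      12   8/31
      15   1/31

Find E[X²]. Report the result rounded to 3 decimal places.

54.903

E[X²] = (1/31)·64 + (3/31)·36 + (9/31)·16 + (9/31)·1 + (8/31)·144 + (1/31)·225
     = 1702/31 ≈ 54.903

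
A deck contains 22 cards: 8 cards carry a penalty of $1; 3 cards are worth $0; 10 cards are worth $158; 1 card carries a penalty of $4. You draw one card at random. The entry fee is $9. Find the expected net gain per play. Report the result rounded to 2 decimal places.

E[payout] = (8/22)·(-1) + (3/22)·0 + (10/22)·158 + (1/22)·(-4) = 784/11
Expected profit = 784/11 − 9 = 685/11 ≈ $62.27

$62.27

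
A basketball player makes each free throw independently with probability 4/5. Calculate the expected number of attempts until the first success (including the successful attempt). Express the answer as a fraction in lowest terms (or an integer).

For a geometric distribution, E[trials] = 1/p = 1/(4/5) = 5/4.

5/4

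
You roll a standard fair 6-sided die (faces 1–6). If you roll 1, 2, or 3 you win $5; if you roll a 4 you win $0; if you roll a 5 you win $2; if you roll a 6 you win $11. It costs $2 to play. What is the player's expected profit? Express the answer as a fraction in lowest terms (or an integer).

E[payout] = (1/6)·0 + (1/6)·2 + (1/2)·5 + (1/6)·11 = 14/3
Expected profit = 14/3 − 2 = 8/3

8/3 dollars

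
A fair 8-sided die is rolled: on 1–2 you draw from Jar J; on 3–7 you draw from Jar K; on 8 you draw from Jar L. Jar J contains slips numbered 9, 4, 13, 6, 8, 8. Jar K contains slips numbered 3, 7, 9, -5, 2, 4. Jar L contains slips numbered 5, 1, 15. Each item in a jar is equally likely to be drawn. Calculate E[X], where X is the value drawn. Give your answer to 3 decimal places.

E[X | Jar J] = (9 + 4 + 13 + 6 + 8 + 8)/6 = 8
E[X | Jar K] = (3 + 7 + 9 − 5 + 2 + 4)/6 = 10/3
E[X | Jar L] = (5 + 1 + 15)/3 = 7
E[X] = (1/4)·8 + (5/8)·10/3 + (1/8)·7 = 119/24 ≈ 4.958

4.958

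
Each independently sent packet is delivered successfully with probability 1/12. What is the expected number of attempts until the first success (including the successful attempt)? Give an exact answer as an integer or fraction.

12

For a geometric distribution, E[trials] = 1/p = 1/(1/12) = 12.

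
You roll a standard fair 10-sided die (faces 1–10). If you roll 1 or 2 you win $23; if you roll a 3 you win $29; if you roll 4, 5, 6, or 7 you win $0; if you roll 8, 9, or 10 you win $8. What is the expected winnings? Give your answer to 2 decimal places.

E[payout] = (2/5)·0 + (3/10)·8 + (1/5)·23 + (1/10)·29 = 99/10
≈ $9.90

$9.90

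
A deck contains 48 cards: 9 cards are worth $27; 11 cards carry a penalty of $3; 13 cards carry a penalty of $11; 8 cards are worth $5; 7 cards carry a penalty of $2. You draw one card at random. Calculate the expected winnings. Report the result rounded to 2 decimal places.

E[payout] = (9/48)·27 + (11/48)·(-3) + (13/48)·(-11) + (8/48)·5 + (7/48)·(-2) = 31/16
≈ $1.94

$1.94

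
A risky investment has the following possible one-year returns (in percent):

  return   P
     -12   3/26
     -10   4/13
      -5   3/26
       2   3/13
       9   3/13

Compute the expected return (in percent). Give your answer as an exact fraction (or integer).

E[X] = (3/26)·(-12) + (4/13)·(-10) + (3/26)·(-5) + (3/13)·2 + (3/13)·9
     = -5/2

-5/2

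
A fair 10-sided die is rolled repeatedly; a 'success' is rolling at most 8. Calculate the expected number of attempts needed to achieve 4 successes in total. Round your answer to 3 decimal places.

By linearity (sum of 4 independent geometric waits), E[trials] = 4/p = 4/(4/5) = 5.
≈ 5.000

5.000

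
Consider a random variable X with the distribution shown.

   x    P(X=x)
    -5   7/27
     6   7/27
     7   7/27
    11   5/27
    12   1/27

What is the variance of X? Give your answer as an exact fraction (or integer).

2876/81

E[X] = (7/27)·(-5) + (7/27)·6 + (7/27)·7 + (5/27)·11 + (1/27)·12 = 41/9
E[X²] = (7/27)·25 + (7/27)·36 + (7/27)·49 + (5/27)·121 + (1/27)·144 = 1519/27
Var(X) = 1519/27 − (41/9)² = 2876/81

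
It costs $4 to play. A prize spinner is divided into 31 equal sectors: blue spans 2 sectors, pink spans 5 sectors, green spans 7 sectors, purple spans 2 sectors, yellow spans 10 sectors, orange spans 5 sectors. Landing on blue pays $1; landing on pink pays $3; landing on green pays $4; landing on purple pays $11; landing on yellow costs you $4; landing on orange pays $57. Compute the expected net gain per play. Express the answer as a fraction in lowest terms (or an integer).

188/31 dollars

E[payout] = (2/31)·1 + (5/31)·3 + (7/31)·4 + (2/31)·11 + (10/31)·(-4) + (5/31)·57 = 312/31
Expected profit = 312/31 − 4 = 188/31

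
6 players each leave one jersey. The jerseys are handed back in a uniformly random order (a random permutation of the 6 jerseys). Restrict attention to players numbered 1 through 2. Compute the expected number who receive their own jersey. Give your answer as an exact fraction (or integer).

Let Xᵢ = 1 if person i gets their own jersey. For each i, P(Xᵢ=1) = 1/6.
By linearity of expectation, E[X₁+…+X_2] = 2·(1/6) = 1/3.

1/3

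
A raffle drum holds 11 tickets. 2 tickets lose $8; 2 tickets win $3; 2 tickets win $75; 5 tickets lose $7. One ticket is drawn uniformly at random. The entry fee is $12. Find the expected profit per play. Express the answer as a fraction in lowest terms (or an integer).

E[payout] = (2/11)·(-8) + (2/11)·3 + (2/11)·75 + (5/11)·(-7) = 105/11
Expected profit = 105/11 − 12 = -27/11

-27/11 dollars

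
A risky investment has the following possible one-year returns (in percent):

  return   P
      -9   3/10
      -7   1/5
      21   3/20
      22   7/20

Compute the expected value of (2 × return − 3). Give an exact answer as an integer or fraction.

21/2

E[2x-3] = (3/10)·(-21) + (1/5)·(-17) + (3/20)·39 + (7/20)·41
     = 21/2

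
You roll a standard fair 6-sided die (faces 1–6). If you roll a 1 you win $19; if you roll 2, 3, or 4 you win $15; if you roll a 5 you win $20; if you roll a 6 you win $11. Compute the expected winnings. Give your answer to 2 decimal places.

E[payout] = (1/6)·11 + (1/2)·15 + (1/6)·19 + (1/6)·20 = 95/6
≈ $15.83

$15.83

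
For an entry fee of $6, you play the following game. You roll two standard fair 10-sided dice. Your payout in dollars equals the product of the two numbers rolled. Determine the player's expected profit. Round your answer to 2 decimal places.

Distribution of the product of the two numbers rolled: 1 w.p. 1/100, 2 w.p. 1/50, 3 w.p. 1/50, 4 w.p. 3/100, 5 w.p. 1/50, 6 w.p. 1/25, …
E[payout] = (1/100)·1 + (1/50)·2 + (1/50)·3 + (3/100)·4 + (1/50)·5 + (1/25)·6 + (1/50)·7 + (1/25)·8 + (3/100)·9 + (1/25)·10 + (1/25)·12 + (1/50)·14 + (1/50)·15 + (3/100)·16 + (1/25)·18 + (1/25)·20 + (1/50)·21 + (1/25)·24 + (1/100)·25 + (1/50)·27 + (1/50)·28 + (1/25)·30 + (1/50)·32 + (1/50)·35 + (3/100)·36 + (1/25)·40 + (1/50)·42 + (1/50)·45 + (1/50)·48 + (1/100)·49 + (1/50)·50 + (1/50)·54 + (1/50)·56 + (1/50)·60 + (1/50)·63 + (1/100)·64 + (1/50)·70 + (1/50)·72 + (1/50)·80 + (1/100)·81 + (1/50)·90 + (1/100)·100 = 121/4
Expected profit = 121/4 − 6 = 97/4 ≈ $24.25

$24.25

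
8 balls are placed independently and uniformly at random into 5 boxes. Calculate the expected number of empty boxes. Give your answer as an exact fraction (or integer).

Let Xⱼ=1 if box j is empty. P(Xⱼ=1) = ((5-1)/5)^8 = 65536/390625.
By linearity, E[#empty] = 5·65536/390625 = 65536/78125.

65536/78125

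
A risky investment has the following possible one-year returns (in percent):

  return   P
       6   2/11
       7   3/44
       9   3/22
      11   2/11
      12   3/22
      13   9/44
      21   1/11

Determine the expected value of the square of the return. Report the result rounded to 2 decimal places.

E[X²] = (2/11)·36 + (3/44)·49 + (3/22)·81 + (2/11)·121 + (3/22)·144 + (9/44)·169 + (1/11)·441
     = 3019/22 ≈ 137.23

137.23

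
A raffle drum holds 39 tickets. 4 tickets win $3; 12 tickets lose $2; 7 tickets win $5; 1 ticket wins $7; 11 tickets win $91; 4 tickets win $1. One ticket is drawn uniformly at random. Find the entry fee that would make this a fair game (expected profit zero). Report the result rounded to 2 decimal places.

$26.54

E[payout] = (4/39)·3 + (12/39)·(-2) + (7/39)·5 + (1/39)·7 + (11/39)·91 + (4/39)·1 = 345/13
Fair fee = E[payout] = 345/13 ≈ $26.54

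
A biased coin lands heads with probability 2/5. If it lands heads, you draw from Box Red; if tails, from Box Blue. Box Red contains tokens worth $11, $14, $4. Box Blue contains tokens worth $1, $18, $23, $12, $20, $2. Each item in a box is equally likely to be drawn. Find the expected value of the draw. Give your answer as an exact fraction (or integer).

E[X | Box Red] = (11 + 14 + 4)/3 = 29/3
E[X | Box Blue] = (1 + 18 + 23 + 12 + 20 + 2)/6 = 38/3
E[X] = (2/5)·29/3 + (3/5)·38/3 = 172/15

172/15 dollars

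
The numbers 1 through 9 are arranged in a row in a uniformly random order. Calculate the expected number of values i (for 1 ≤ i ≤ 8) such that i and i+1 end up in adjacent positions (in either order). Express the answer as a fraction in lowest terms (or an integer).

For each i ∈ {1,…,8}, let Xᵢ = 1 if i and i+1 are adjacent. P(Xᵢ=1) = 2·(9−1)!/9! = 2/9.
By linearity, E[ΣXᵢ] = (8)·(2/9) = 16/9.

16/9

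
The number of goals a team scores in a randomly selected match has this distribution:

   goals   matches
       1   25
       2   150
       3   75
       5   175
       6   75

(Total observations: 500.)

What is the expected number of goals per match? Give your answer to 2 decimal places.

3.75

Total = 500, so P(goals=1) = 25/500, etc.
E[X] = (1/20)·1 + (3/10)·2 + (3/20)·3 + (7/20)·5 + (3/20)·6
     = 15/4 ≈ 3.75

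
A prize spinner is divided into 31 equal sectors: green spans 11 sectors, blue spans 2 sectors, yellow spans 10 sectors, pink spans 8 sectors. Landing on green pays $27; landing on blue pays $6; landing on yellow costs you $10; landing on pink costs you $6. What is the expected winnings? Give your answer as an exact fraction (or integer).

E[payout] = (11/31)·27 + (2/31)·6 + (10/31)·(-10) + (8/31)·(-6) = 161/31

161/31 dollars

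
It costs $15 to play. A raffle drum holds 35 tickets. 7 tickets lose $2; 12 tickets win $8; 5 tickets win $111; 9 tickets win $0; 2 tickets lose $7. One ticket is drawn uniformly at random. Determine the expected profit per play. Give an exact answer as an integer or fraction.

14/5 dollars

E[payout] = (7/35)·(-2) + (12/35)·8 + (5/35)·111 + (9/35)·0 + (2/35)·(-7) = 89/5
Expected profit = 89/5 − 15 = 14/5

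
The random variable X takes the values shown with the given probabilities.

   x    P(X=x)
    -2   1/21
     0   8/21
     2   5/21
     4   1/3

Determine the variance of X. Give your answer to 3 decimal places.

E[X] = (1/21)·(-2) + (8/21)·0 + (5/21)·2 + (1/3)·4 = 12/7
E[X²] = (1/21)·4 + (8/21)·0 + (5/21)·4 + (1/3)·16 = 136/21
Var(X) = 136/21 − (12/7)² = 520/147 ≈ 3.537

3.537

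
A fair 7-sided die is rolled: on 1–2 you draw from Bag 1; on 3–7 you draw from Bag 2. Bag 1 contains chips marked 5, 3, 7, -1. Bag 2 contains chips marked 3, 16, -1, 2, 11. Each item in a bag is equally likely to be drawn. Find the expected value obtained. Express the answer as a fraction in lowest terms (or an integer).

E[X | Bag 1] = (5 + 3 + 7 − 1)/4 = 7/2
E[X | Bag 2] = (3 + 16 − 1 + 2 + 11)/5 = 31/5
E[X] = (2/7)·7/2 + (5/7)·31/5 = 38/7

38/7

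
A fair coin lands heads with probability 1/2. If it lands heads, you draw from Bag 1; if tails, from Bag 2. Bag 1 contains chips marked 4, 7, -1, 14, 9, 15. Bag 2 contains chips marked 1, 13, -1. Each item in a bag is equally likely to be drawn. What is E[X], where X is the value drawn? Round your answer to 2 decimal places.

E[X | Bag 1] = (4 + 7 − 1 + 14 + 9 + 15)/6 = 8
E[X | Bag 2] = (1 + 13 − 1)/3 = 13/3
E[X] = (1/2)·8 + (1/2)·13/3 = 37/6 ≈ 6.17

6.17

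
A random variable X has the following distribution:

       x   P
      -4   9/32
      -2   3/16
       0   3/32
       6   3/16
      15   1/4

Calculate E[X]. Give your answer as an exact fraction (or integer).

E[X] = (9/32)·(-4) + (3/16)·(-2) + (3/32)·0 + (3/16)·6 + (1/4)·15
     = 27/8

27/8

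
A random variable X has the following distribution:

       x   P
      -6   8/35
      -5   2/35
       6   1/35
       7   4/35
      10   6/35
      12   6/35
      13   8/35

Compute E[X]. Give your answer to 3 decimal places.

6.057

E[X] = (8/35)·(-6) + (2/35)·(-5) + (1/35)·6 + (4/35)·7 + (6/35)·10 + (6/35)·12 + (8/35)·13
     = 212/35 ≈ 6.057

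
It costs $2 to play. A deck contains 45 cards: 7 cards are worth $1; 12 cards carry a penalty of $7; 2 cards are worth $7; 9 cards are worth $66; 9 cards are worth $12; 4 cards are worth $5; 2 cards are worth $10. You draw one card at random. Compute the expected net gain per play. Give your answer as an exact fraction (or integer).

589/45 dollars

E[payout] = (7/45)·1 + (12/45)·(-7) + (2/45)·7 + (9/45)·66 + (9/45)·12 + (4/45)·5 + (2/45)·10 = 679/45
Expected profit = 679/45 − 2 = 589/45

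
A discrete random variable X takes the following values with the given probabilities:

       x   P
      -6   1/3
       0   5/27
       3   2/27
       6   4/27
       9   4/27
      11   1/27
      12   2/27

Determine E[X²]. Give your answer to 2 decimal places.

45.15

E[X²] = (1/3)·36 + (5/27)·0 + (2/27)·9 + (4/27)·36 + (4/27)·81 + (1/27)·121 + (2/27)·144
     = 1219/27 ≈ 45.15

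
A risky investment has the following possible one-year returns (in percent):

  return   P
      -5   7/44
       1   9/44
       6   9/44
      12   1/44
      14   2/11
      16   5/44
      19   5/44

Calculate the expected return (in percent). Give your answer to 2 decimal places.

7.43

E[X] = (7/44)·(-5) + (9/44)·1 + (9/44)·6 + (1/44)·12 + (2/11)·14 + (5/44)·16 + (5/44)·19
     = 327/44 ≈ 7.43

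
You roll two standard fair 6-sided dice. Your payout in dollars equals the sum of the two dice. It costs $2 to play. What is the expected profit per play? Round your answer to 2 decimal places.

$5.00

Distribution of the sum of the two dice: 2 w.p. 1/36, 3 w.p. 1/18, 4 w.p. 1/12, 5 w.p. 1/9, 6 w.p. 5/36, 7 w.p. 1/6, …
E[payout] = (1/36)·2 + (1/18)·3 + (1/12)·4 + (1/9)·5 + (5/36)·6 + (1/6)·7 + (5/36)·8 + (1/9)·9 + (1/12)·10 + (1/18)·11 + (1/36)·12 = 7
Expected profit = 7 − 2 = 5 ≈ $5.00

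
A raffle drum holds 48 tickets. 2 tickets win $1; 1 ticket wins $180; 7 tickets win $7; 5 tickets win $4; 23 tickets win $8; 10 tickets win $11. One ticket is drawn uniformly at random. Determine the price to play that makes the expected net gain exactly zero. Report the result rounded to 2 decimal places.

$11.35

E[payout] = (2/48)·1 + (1/48)·180 + (7/48)·7 + (5/48)·4 + (23/48)·8 + (10/48)·11 = 545/48
Fair fee = E[payout] = 545/48 ≈ $11.35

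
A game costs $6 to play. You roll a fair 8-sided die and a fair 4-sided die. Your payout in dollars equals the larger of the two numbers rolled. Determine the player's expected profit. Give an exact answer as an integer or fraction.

-19/16 dollars

Distribution of the larger of the two numbers rolled: 1 w.p. 1/32, 2 w.p. 3/32, 3 w.p. 5/32, 4 w.p. 7/32, 5 w.p. 1/8, 6 w.p. 1/8, …
E[payout] = (1/32)·1 + (3/32)·2 + (5/32)·3 + (7/32)·4 + (1/8)·5 + (1/8)·6 + (1/8)·7 + (1/8)·8 = 77/16
Expected profit = 77/16 − 6 = -19/16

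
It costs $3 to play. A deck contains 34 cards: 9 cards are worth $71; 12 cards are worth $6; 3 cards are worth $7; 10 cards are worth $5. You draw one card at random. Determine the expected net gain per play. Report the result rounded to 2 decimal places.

$20.00

E[payout] = (9/34)·71 + (12/34)·6 + (3/34)·7 + (10/34)·5 = 23
Expected profit = 23 − 3 = 20 ≈ $20.00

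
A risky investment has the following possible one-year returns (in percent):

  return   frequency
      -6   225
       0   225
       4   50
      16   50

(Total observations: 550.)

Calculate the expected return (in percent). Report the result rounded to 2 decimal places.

-0.64

Total = 550, so P(return=-6) = 225/550, etc.
E[X] = (9/22)·(-6) + (9/22)·0 + (1/11)·4 + (1/11)·16
     = -7/11 ≈ -0.64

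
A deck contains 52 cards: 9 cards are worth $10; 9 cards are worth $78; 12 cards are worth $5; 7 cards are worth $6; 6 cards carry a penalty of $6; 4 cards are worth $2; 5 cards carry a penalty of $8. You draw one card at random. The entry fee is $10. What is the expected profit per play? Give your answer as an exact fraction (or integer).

E[payout] = (9/52)·10 + (9/52)·78 + (12/52)·5 + (7/52)·6 + (6/52)·(-6) + (4/52)·2 + (5/52)·(-8) = 413/26
Expected profit = 413/26 − 10 = 153/26

153/26 dollars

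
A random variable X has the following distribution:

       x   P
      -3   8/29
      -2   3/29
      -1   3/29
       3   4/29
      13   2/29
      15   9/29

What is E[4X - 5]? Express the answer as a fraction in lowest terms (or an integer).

415/29

E[4x-5] = (8/29)·(-17) + (3/29)·(-13) + (3/29)·(-9) + (4/29)·7 + (2/29)·47 + (9/29)·55
     = 415/29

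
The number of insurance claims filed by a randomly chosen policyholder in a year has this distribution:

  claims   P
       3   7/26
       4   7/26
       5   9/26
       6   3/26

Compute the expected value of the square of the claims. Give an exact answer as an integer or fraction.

E[X²] = (7/26)·9 + (7/26)·16 + (9/26)·25 + (3/26)·36
     = 254/13

254/13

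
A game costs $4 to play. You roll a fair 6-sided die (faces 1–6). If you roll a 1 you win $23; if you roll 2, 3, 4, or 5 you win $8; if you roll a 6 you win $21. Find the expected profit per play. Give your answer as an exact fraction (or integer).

26/3 dollars

E[payout] = (2/3)·8 + (1/6)·21 + (1/6)·23 = 38/3
Expected profit = 38/3 − 4 = 26/3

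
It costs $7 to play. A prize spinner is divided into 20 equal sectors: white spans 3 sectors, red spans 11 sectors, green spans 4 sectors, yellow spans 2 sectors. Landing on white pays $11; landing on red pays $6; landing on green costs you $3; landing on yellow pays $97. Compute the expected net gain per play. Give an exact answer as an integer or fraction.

E[payout] = (3/20)·11 + (11/20)·6 + (4/20)·(-3) + (2/20)·97 = 281/20
Expected profit = 281/20 − 7 = 141/20

141/20 dollars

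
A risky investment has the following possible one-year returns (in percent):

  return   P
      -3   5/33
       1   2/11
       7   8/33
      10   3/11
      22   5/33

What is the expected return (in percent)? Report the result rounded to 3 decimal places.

7.485

E[X] = (5/33)·(-3) + (2/11)·1 + (8/33)·7 + (3/11)·10 + (5/33)·22
     = 247/33 ≈ 7.485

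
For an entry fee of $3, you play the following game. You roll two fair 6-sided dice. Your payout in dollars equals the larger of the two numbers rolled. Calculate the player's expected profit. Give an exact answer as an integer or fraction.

53/36 dollars

Distribution of the larger of the two numbers rolled: 1 w.p. 1/36, 2 w.p. 1/12, 3 w.p. 5/36, 4 w.p. 7/36, 5 w.p. 1/4, 6 w.p. 11/36
E[payout] = (1/36)·1 + (1/12)·2 + (5/36)·3 + (7/36)·4 + (1/4)·5 + (11/36)·6 = 161/36
Expected profit = 161/36 − 3 = 53/36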